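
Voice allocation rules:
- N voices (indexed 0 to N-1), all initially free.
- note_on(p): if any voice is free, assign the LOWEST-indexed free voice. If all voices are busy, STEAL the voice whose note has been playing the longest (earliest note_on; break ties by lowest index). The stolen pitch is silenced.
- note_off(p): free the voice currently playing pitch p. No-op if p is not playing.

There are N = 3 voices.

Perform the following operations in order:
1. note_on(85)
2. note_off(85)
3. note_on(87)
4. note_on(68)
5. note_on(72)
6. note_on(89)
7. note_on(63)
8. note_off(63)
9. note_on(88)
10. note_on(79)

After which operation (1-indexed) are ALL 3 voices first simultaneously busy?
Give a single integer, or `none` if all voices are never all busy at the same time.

Answer: 5

Derivation:
Op 1: note_on(85): voice 0 is free -> assigned | voices=[85 - -]
Op 2: note_off(85): free voice 0 | voices=[- - -]
Op 3: note_on(87): voice 0 is free -> assigned | voices=[87 - -]
Op 4: note_on(68): voice 1 is free -> assigned | voices=[87 68 -]
Op 5: note_on(72): voice 2 is free -> assigned | voices=[87 68 72]
Op 6: note_on(89): all voices busy, STEAL voice 0 (pitch 87, oldest) -> assign | voices=[89 68 72]
Op 7: note_on(63): all voices busy, STEAL voice 1 (pitch 68, oldest) -> assign | voices=[89 63 72]
Op 8: note_off(63): free voice 1 | voices=[89 - 72]
Op 9: note_on(88): voice 1 is free -> assigned | voices=[89 88 72]
Op 10: note_on(79): all voices busy, STEAL voice 2 (pitch 72, oldest) -> assign | voices=[89 88 79]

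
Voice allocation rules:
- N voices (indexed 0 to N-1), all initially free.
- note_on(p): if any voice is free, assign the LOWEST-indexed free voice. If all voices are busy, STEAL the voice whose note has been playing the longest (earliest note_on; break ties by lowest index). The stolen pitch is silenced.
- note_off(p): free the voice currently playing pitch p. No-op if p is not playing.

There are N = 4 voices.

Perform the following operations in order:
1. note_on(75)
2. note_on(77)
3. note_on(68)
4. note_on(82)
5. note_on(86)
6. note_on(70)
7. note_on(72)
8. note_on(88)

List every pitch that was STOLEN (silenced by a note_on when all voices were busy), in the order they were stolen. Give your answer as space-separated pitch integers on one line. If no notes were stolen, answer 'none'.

Answer: 75 77 68 82

Derivation:
Op 1: note_on(75): voice 0 is free -> assigned | voices=[75 - - -]
Op 2: note_on(77): voice 1 is free -> assigned | voices=[75 77 - -]
Op 3: note_on(68): voice 2 is free -> assigned | voices=[75 77 68 -]
Op 4: note_on(82): voice 3 is free -> assigned | voices=[75 77 68 82]
Op 5: note_on(86): all voices busy, STEAL voice 0 (pitch 75, oldest) -> assign | voices=[86 77 68 82]
Op 6: note_on(70): all voices busy, STEAL voice 1 (pitch 77, oldest) -> assign | voices=[86 70 68 82]
Op 7: note_on(72): all voices busy, STEAL voice 2 (pitch 68, oldest) -> assign | voices=[86 70 72 82]
Op 8: note_on(88): all voices busy, STEAL voice 3 (pitch 82, oldest) -> assign | voices=[86 70 72 88]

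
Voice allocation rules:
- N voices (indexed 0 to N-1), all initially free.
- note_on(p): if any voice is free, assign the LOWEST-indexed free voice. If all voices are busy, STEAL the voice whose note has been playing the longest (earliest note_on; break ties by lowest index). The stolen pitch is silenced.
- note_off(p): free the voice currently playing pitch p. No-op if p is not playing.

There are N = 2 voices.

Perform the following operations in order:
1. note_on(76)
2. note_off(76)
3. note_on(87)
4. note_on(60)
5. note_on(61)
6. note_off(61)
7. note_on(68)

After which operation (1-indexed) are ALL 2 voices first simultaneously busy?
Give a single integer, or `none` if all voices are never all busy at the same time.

Answer: 4

Derivation:
Op 1: note_on(76): voice 0 is free -> assigned | voices=[76 -]
Op 2: note_off(76): free voice 0 | voices=[- -]
Op 3: note_on(87): voice 0 is free -> assigned | voices=[87 -]
Op 4: note_on(60): voice 1 is free -> assigned | voices=[87 60]
Op 5: note_on(61): all voices busy, STEAL voice 0 (pitch 87, oldest) -> assign | voices=[61 60]
Op 6: note_off(61): free voice 0 | voices=[- 60]
Op 7: note_on(68): voice 0 is free -> assigned | voices=[68 60]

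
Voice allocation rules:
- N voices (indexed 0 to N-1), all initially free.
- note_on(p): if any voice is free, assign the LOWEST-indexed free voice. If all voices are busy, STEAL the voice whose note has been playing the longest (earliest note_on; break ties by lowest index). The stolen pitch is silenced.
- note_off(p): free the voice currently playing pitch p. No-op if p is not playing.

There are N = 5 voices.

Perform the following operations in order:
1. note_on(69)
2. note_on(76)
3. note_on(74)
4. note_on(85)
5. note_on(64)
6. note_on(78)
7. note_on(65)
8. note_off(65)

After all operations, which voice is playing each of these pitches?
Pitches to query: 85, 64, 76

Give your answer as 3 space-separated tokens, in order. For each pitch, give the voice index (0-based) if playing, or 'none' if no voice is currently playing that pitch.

Op 1: note_on(69): voice 0 is free -> assigned | voices=[69 - - - -]
Op 2: note_on(76): voice 1 is free -> assigned | voices=[69 76 - - -]
Op 3: note_on(74): voice 2 is free -> assigned | voices=[69 76 74 - -]
Op 4: note_on(85): voice 3 is free -> assigned | voices=[69 76 74 85 -]
Op 5: note_on(64): voice 4 is free -> assigned | voices=[69 76 74 85 64]
Op 6: note_on(78): all voices busy, STEAL voice 0 (pitch 69, oldest) -> assign | voices=[78 76 74 85 64]
Op 7: note_on(65): all voices busy, STEAL voice 1 (pitch 76, oldest) -> assign | voices=[78 65 74 85 64]
Op 8: note_off(65): free voice 1 | voices=[78 - 74 85 64]

Answer: 3 4 none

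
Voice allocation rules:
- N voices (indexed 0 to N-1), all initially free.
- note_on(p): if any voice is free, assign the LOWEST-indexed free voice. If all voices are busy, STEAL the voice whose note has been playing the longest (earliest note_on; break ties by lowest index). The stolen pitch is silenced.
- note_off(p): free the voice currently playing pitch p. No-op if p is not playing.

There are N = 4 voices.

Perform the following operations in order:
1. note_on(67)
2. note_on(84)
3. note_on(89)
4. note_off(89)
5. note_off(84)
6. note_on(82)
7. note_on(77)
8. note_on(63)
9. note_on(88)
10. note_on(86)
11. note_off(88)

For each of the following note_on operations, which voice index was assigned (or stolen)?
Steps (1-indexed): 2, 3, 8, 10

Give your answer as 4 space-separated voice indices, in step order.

Op 1: note_on(67): voice 0 is free -> assigned | voices=[67 - - -]
Op 2: note_on(84): voice 1 is free -> assigned | voices=[67 84 - -]
Op 3: note_on(89): voice 2 is free -> assigned | voices=[67 84 89 -]
Op 4: note_off(89): free voice 2 | voices=[67 84 - -]
Op 5: note_off(84): free voice 1 | voices=[67 - - -]
Op 6: note_on(82): voice 1 is free -> assigned | voices=[67 82 - -]
Op 7: note_on(77): voice 2 is free -> assigned | voices=[67 82 77 -]
Op 8: note_on(63): voice 3 is free -> assigned | voices=[67 82 77 63]
Op 9: note_on(88): all voices busy, STEAL voice 0 (pitch 67, oldest) -> assign | voices=[88 82 77 63]
Op 10: note_on(86): all voices busy, STEAL voice 1 (pitch 82, oldest) -> assign | voices=[88 86 77 63]
Op 11: note_off(88): free voice 0 | voices=[- 86 77 63]

Answer: 1 2 3 1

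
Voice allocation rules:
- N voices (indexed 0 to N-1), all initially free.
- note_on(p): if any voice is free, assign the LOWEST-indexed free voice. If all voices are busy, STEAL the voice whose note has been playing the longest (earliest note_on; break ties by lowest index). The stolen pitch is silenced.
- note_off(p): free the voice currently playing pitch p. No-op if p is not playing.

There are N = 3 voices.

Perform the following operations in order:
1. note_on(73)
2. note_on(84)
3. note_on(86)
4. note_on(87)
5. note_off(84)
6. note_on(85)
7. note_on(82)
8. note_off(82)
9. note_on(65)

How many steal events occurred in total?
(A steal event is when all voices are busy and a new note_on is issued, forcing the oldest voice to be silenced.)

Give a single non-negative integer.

Op 1: note_on(73): voice 0 is free -> assigned | voices=[73 - -]
Op 2: note_on(84): voice 1 is free -> assigned | voices=[73 84 -]
Op 3: note_on(86): voice 2 is free -> assigned | voices=[73 84 86]
Op 4: note_on(87): all voices busy, STEAL voice 0 (pitch 73, oldest) -> assign | voices=[87 84 86]
Op 5: note_off(84): free voice 1 | voices=[87 - 86]
Op 6: note_on(85): voice 1 is free -> assigned | voices=[87 85 86]
Op 7: note_on(82): all voices busy, STEAL voice 2 (pitch 86, oldest) -> assign | voices=[87 85 82]
Op 8: note_off(82): free voice 2 | voices=[87 85 -]
Op 9: note_on(65): voice 2 is free -> assigned | voices=[87 85 65]

Answer: 2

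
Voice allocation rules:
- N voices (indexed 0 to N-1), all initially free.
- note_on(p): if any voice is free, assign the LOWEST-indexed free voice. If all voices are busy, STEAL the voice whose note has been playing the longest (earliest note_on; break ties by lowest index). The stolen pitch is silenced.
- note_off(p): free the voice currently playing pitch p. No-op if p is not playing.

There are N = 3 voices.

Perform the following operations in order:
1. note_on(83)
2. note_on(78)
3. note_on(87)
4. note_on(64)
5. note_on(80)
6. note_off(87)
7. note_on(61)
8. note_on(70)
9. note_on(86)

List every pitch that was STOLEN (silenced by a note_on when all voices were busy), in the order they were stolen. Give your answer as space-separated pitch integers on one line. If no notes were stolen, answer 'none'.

Answer: 83 78 64 80

Derivation:
Op 1: note_on(83): voice 0 is free -> assigned | voices=[83 - -]
Op 2: note_on(78): voice 1 is free -> assigned | voices=[83 78 -]
Op 3: note_on(87): voice 2 is free -> assigned | voices=[83 78 87]
Op 4: note_on(64): all voices busy, STEAL voice 0 (pitch 83, oldest) -> assign | voices=[64 78 87]
Op 5: note_on(80): all voices busy, STEAL voice 1 (pitch 78, oldest) -> assign | voices=[64 80 87]
Op 6: note_off(87): free voice 2 | voices=[64 80 -]
Op 7: note_on(61): voice 2 is free -> assigned | voices=[64 80 61]
Op 8: note_on(70): all voices busy, STEAL voice 0 (pitch 64, oldest) -> assign | voices=[70 80 61]
Op 9: note_on(86): all voices busy, STEAL voice 1 (pitch 80, oldest) -> assign | voices=[70 86 61]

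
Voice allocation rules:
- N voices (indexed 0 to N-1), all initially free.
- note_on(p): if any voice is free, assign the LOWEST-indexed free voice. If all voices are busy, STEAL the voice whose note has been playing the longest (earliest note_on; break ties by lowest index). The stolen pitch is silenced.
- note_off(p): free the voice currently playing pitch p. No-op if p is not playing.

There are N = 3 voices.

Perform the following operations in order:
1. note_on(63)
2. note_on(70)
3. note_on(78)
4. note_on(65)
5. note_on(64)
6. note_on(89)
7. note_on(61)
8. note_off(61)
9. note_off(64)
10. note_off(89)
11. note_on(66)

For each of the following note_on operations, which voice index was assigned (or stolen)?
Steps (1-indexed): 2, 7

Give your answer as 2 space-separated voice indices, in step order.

Op 1: note_on(63): voice 0 is free -> assigned | voices=[63 - -]
Op 2: note_on(70): voice 1 is free -> assigned | voices=[63 70 -]
Op 3: note_on(78): voice 2 is free -> assigned | voices=[63 70 78]
Op 4: note_on(65): all voices busy, STEAL voice 0 (pitch 63, oldest) -> assign | voices=[65 70 78]
Op 5: note_on(64): all voices busy, STEAL voice 1 (pitch 70, oldest) -> assign | voices=[65 64 78]
Op 6: note_on(89): all voices busy, STEAL voice 2 (pitch 78, oldest) -> assign | voices=[65 64 89]
Op 7: note_on(61): all voices busy, STEAL voice 0 (pitch 65, oldest) -> assign | voices=[61 64 89]
Op 8: note_off(61): free voice 0 | voices=[- 64 89]
Op 9: note_off(64): free voice 1 | voices=[- - 89]
Op 10: note_off(89): free voice 2 | voices=[- - -]
Op 11: note_on(66): voice 0 is free -> assigned | voices=[66 - -]

Answer: 1 0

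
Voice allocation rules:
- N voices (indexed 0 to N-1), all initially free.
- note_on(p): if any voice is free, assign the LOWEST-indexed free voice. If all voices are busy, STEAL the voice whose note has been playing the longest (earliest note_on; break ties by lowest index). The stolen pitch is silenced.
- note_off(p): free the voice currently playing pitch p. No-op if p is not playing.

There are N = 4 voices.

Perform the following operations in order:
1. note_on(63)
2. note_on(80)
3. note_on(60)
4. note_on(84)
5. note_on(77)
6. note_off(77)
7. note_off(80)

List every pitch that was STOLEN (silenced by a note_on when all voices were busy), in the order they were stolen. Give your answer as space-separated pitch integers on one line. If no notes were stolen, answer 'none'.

Answer: 63

Derivation:
Op 1: note_on(63): voice 0 is free -> assigned | voices=[63 - - -]
Op 2: note_on(80): voice 1 is free -> assigned | voices=[63 80 - -]
Op 3: note_on(60): voice 2 is free -> assigned | voices=[63 80 60 -]
Op 4: note_on(84): voice 3 is free -> assigned | voices=[63 80 60 84]
Op 5: note_on(77): all voices busy, STEAL voice 0 (pitch 63, oldest) -> assign | voices=[77 80 60 84]
Op 6: note_off(77): free voice 0 | voices=[- 80 60 84]
Op 7: note_off(80): free voice 1 | voices=[- - 60 84]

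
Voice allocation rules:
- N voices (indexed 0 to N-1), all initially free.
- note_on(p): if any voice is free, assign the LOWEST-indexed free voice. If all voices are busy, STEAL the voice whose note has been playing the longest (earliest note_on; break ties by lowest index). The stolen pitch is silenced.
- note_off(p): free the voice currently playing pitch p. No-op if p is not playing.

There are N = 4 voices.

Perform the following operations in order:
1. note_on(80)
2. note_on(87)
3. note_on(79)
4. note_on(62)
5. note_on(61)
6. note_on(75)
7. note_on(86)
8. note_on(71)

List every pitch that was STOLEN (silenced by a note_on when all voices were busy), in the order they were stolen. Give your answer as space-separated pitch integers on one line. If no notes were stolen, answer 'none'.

Op 1: note_on(80): voice 0 is free -> assigned | voices=[80 - - -]
Op 2: note_on(87): voice 1 is free -> assigned | voices=[80 87 - -]
Op 3: note_on(79): voice 2 is free -> assigned | voices=[80 87 79 -]
Op 4: note_on(62): voice 3 is free -> assigned | voices=[80 87 79 62]
Op 5: note_on(61): all voices busy, STEAL voice 0 (pitch 80, oldest) -> assign | voices=[61 87 79 62]
Op 6: note_on(75): all voices busy, STEAL voice 1 (pitch 87, oldest) -> assign | voices=[61 75 79 62]
Op 7: note_on(86): all voices busy, STEAL voice 2 (pitch 79, oldest) -> assign | voices=[61 75 86 62]
Op 8: note_on(71): all voices busy, STEAL voice 3 (pitch 62, oldest) -> assign | voices=[61 75 86 71]

Answer: 80 87 79 62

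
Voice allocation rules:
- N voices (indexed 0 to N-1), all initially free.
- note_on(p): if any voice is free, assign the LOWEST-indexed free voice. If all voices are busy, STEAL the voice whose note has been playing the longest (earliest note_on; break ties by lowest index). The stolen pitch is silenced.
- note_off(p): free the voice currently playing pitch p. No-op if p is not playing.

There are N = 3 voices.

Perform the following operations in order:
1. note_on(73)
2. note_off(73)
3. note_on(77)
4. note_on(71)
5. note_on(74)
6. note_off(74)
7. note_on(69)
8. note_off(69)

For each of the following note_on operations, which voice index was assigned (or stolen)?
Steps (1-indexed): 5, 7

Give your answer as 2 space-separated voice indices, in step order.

Answer: 2 2

Derivation:
Op 1: note_on(73): voice 0 is free -> assigned | voices=[73 - -]
Op 2: note_off(73): free voice 0 | voices=[- - -]
Op 3: note_on(77): voice 0 is free -> assigned | voices=[77 - -]
Op 4: note_on(71): voice 1 is free -> assigned | voices=[77 71 -]
Op 5: note_on(74): voice 2 is free -> assigned | voices=[77 71 74]
Op 6: note_off(74): free voice 2 | voices=[77 71 -]
Op 7: note_on(69): voice 2 is free -> assigned | voices=[77 71 69]
Op 8: note_off(69): free voice 2 | voices=[77 71 -]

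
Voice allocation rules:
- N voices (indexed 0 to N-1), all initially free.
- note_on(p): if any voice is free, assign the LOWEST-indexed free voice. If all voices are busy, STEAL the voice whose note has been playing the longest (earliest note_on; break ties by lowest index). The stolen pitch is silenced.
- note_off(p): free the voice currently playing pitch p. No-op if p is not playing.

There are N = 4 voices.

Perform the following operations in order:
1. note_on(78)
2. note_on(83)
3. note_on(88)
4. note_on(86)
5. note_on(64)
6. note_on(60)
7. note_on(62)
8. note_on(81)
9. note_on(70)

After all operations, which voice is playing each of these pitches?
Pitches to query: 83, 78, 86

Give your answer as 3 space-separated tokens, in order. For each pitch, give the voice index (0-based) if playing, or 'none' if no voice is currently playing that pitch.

Answer: none none none

Derivation:
Op 1: note_on(78): voice 0 is free -> assigned | voices=[78 - - -]
Op 2: note_on(83): voice 1 is free -> assigned | voices=[78 83 - -]
Op 3: note_on(88): voice 2 is free -> assigned | voices=[78 83 88 -]
Op 4: note_on(86): voice 3 is free -> assigned | voices=[78 83 88 86]
Op 5: note_on(64): all voices busy, STEAL voice 0 (pitch 78, oldest) -> assign | voices=[64 83 88 86]
Op 6: note_on(60): all voices busy, STEAL voice 1 (pitch 83, oldest) -> assign | voices=[64 60 88 86]
Op 7: note_on(62): all voices busy, STEAL voice 2 (pitch 88, oldest) -> assign | voices=[64 60 62 86]
Op 8: note_on(81): all voices busy, STEAL voice 3 (pitch 86, oldest) -> assign | voices=[64 60 62 81]
Op 9: note_on(70): all voices busy, STEAL voice 0 (pitch 64, oldest) -> assign | voices=[70 60 62 81]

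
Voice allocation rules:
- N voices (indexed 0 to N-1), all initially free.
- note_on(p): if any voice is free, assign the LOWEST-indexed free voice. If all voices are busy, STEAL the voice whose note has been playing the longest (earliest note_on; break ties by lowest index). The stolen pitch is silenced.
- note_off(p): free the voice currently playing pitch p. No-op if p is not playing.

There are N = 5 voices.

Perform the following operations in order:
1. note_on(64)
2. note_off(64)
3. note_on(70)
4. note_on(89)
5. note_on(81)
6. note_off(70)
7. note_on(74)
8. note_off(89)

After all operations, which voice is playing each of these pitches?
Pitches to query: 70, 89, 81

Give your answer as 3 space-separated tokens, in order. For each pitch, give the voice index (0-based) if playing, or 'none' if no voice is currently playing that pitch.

Op 1: note_on(64): voice 0 is free -> assigned | voices=[64 - - - -]
Op 2: note_off(64): free voice 0 | voices=[- - - - -]
Op 3: note_on(70): voice 0 is free -> assigned | voices=[70 - - - -]
Op 4: note_on(89): voice 1 is free -> assigned | voices=[70 89 - - -]
Op 5: note_on(81): voice 2 is free -> assigned | voices=[70 89 81 - -]
Op 6: note_off(70): free voice 0 | voices=[- 89 81 - -]
Op 7: note_on(74): voice 0 is free -> assigned | voices=[74 89 81 - -]
Op 8: note_off(89): free voice 1 | voices=[74 - 81 - -]

Answer: none none 2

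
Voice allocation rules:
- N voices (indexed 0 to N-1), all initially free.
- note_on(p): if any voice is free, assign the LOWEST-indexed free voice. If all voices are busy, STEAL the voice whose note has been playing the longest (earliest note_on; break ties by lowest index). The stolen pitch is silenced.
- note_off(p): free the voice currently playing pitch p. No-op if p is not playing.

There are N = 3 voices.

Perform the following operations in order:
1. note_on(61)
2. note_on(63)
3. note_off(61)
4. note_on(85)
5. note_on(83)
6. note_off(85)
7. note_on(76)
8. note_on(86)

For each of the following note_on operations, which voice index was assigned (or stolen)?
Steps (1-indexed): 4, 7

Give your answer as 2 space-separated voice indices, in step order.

Op 1: note_on(61): voice 0 is free -> assigned | voices=[61 - -]
Op 2: note_on(63): voice 1 is free -> assigned | voices=[61 63 -]
Op 3: note_off(61): free voice 0 | voices=[- 63 -]
Op 4: note_on(85): voice 0 is free -> assigned | voices=[85 63 -]
Op 5: note_on(83): voice 2 is free -> assigned | voices=[85 63 83]
Op 6: note_off(85): free voice 0 | voices=[- 63 83]
Op 7: note_on(76): voice 0 is free -> assigned | voices=[76 63 83]
Op 8: note_on(86): all voices busy, STEAL voice 1 (pitch 63, oldest) -> assign | voices=[76 86 83]

Answer: 0 0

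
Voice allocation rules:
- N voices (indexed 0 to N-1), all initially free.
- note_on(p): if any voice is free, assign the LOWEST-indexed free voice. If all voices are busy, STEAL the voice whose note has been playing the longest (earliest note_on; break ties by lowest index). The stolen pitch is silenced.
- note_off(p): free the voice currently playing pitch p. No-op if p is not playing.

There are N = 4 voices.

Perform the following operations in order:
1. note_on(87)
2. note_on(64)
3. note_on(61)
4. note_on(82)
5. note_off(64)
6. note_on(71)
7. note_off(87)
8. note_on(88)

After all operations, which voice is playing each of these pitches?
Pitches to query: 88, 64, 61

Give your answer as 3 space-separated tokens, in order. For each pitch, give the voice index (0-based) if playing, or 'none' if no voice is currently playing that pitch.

Answer: 0 none 2

Derivation:
Op 1: note_on(87): voice 0 is free -> assigned | voices=[87 - - -]
Op 2: note_on(64): voice 1 is free -> assigned | voices=[87 64 - -]
Op 3: note_on(61): voice 2 is free -> assigned | voices=[87 64 61 -]
Op 4: note_on(82): voice 3 is free -> assigned | voices=[87 64 61 82]
Op 5: note_off(64): free voice 1 | voices=[87 - 61 82]
Op 6: note_on(71): voice 1 is free -> assigned | voices=[87 71 61 82]
Op 7: note_off(87): free voice 0 | voices=[- 71 61 82]
Op 8: note_on(88): voice 0 is free -> assigned | voices=[88 71 61 82]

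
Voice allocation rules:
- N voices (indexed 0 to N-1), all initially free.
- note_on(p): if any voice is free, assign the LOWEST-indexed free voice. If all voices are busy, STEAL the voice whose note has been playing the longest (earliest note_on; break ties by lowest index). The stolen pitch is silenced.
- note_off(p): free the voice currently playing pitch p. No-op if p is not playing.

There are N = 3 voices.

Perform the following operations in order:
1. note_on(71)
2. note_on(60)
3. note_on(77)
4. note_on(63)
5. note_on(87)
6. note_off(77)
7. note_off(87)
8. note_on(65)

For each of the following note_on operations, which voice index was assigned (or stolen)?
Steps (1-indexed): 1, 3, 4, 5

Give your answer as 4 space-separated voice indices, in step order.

Answer: 0 2 0 1

Derivation:
Op 1: note_on(71): voice 0 is free -> assigned | voices=[71 - -]
Op 2: note_on(60): voice 1 is free -> assigned | voices=[71 60 -]
Op 3: note_on(77): voice 2 is free -> assigned | voices=[71 60 77]
Op 4: note_on(63): all voices busy, STEAL voice 0 (pitch 71, oldest) -> assign | voices=[63 60 77]
Op 5: note_on(87): all voices busy, STEAL voice 1 (pitch 60, oldest) -> assign | voices=[63 87 77]
Op 6: note_off(77): free voice 2 | voices=[63 87 -]
Op 7: note_off(87): free voice 1 | voices=[63 - -]
Op 8: note_on(65): voice 1 is free -> assigned | voices=[63 65 -]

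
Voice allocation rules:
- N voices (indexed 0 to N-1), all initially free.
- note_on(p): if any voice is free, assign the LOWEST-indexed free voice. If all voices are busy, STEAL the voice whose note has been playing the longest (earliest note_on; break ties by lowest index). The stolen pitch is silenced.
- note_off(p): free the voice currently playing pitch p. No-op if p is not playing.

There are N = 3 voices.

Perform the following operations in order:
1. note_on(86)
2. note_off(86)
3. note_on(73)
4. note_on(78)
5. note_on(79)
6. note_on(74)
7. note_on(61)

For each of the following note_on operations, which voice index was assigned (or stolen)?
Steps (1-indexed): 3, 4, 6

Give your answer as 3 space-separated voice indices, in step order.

Answer: 0 1 0

Derivation:
Op 1: note_on(86): voice 0 is free -> assigned | voices=[86 - -]
Op 2: note_off(86): free voice 0 | voices=[- - -]
Op 3: note_on(73): voice 0 is free -> assigned | voices=[73 - -]
Op 4: note_on(78): voice 1 is free -> assigned | voices=[73 78 -]
Op 5: note_on(79): voice 2 is free -> assigned | voices=[73 78 79]
Op 6: note_on(74): all voices busy, STEAL voice 0 (pitch 73, oldest) -> assign | voices=[74 78 79]
Op 7: note_on(61): all voices busy, STEAL voice 1 (pitch 78, oldest) -> assign | voices=[74 61 79]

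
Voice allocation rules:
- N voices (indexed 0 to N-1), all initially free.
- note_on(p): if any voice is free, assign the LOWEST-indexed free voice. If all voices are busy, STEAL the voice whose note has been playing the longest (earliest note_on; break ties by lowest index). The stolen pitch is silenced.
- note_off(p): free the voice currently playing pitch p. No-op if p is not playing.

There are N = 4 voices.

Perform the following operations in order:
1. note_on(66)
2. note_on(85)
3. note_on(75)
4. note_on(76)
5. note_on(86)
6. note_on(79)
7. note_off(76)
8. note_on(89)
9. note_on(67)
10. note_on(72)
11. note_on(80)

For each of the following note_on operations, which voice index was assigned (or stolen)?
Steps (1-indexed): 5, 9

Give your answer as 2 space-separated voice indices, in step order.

Answer: 0 2

Derivation:
Op 1: note_on(66): voice 0 is free -> assigned | voices=[66 - - -]
Op 2: note_on(85): voice 1 is free -> assigned | voices=[66 85 - -]
Op 3: note_on(75): voice 2 is free -> assigned | voices=[66 85 75 -]
Op 4: note_on(76): voice 3 is free -> assigned | voices=[66 85 75 76]
Op 5: note_on(86): all voices busy, STEAL voice 0 (pitch 66, oldest) -> assign | voices=[86 85 75 76]
Op 6: note_on(79): all voices busy, STEAL voice 1 (pitch 85, oldest) -> assign | voices=[86 79 75 76]
Op 7: note_off(76): free voice 3 | voices=[86 79 75 -]
Op 8: note_on(89): voice 3 is free -> assigned | voices=[86 79 75 89]
Op 9: note_on(67): all voices busy, STEAL voice 2 (pitch 75, oldest) -> assign | voices=[86 79 67 89]
Op 10: note_on(72): all voices busy, STEAL voice 0 (pitch 86, oldest) -> assign | voices=[72 79 67 89]
Op 11: note_on(80): all voices busy, STEAL voice 1 (pitch 79, oldest) -> assign | voices=[72 80 67 89]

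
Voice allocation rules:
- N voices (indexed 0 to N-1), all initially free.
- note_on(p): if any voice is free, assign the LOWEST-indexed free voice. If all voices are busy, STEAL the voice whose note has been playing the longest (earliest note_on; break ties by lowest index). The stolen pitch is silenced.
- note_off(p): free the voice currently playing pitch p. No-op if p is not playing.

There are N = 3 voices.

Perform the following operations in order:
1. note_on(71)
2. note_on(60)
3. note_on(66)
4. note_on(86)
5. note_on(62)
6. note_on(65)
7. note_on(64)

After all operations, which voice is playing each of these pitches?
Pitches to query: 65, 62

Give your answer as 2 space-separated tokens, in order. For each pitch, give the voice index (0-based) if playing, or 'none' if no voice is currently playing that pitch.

Answer: 2 1

Derivation:
Op 1: note_on(71): voice 0 is free -> assigned | voices=[71 - -]
Op 2: note_on(60): voice 1 is free -> assigned | voices=[71 60 -]
Op 3: note_on(66): voice 2 is free -> assigned | voices=[71 60 66]
Op 4: note_on(86): all voices busy, STEAL voice 0 (pitch 71, oldest) -> assign | voices=[86 60 66]
Op 5: note_on(62): all voices busy, STEAL voice 1 (pitch 60, oldest) -> assign | voices=[86 62 66]
Op 6: note_on(65): all voices busy, STEAL voice 2 (pitch 66, oldest) -> assign | voices=[86 62 65]
Op 7: note_on(64): all voices busy, STEAL voice 0 (pitch 86, oldest) -> assign | voices=[64 62 65]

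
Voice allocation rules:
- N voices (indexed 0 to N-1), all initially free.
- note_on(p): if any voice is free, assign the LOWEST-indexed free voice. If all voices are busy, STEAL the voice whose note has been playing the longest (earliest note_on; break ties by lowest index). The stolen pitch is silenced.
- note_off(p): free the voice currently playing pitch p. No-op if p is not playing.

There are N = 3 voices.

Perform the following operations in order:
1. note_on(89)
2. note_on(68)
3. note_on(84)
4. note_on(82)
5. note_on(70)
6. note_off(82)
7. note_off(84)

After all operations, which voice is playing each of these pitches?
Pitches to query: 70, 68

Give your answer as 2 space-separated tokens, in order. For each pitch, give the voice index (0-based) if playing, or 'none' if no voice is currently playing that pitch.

Op 1: note_on(89): voice 0 is free -> assigned | voices=[89 - -]
Op 2: note_on(68): voice 1 is free -> assigned | voices=[89 68 -]
Op 3: note_on(84): voice 2 is free -> assigned | voices=[89 68 84]
Op 4: note_on(82): all voices busy, STEAL voice 0 (pitch 89, oldest) -> assign | voices=[82 68 84]
Op 5: note_on(70): all voices busy, STEAL voice 1 (pitch 68, oldest) -> assign | voices=[82 70 84]
Op 6: note_off(82): free voice 0 | voices=[- 70 84]
Op 7: note_off(84): free voice 2 | voices=[- 70 -]

Answer: 1 none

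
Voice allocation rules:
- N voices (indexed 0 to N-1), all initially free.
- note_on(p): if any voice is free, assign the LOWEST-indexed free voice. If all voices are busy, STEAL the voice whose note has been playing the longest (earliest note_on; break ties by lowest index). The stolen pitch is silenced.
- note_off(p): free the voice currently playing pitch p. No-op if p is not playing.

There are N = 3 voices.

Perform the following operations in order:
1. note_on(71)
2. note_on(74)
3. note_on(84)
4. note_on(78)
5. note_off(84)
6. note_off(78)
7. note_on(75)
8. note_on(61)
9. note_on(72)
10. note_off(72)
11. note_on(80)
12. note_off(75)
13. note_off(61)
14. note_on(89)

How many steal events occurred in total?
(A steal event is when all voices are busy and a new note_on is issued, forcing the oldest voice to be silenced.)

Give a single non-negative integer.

Answer: 2

Derivation:
Op 1: note_on(71): voice 0 is free -> assigned | voices=[71 - -]
Op 2: note_on(74): voice 1 is free -> assigned | voices=[71 74 -]
Op 3: note_on(84): voice 2 is free -> assigned | voices=[71 74 84]
Op 4: note_on(78): all voices busy, STEAL voice 0 (pitch 71, oldest) -> assign | voices=[78 74 84]
Op 5: note_off(84): free voice 2 | voices=[78 74 -]
Op 6: note_off(78): free voice 0 | voices=[- 74 -]
Op 7: note_on(75): voice 0 is free -> assigned | voices=[75 74 -]
Op 8: note_on(61): voice 2 is free -> assigned | voices=[75 74 61]
Op 9: note_on(72): all voices busy, STEAL voice 1 (pitch 74, oldest) -> assign | voices=[75 72 61]
Op 10: note_off(72): free voice 1 | voices=[75 - 61]
Op 11: note_on(80): voice 1 is free -> assigned | voices=[75 80 61]
Op 12: note_off(75): free voice 0 | voices=[- 80 61]
Op 13: note_off(61): free voice 2 | voices=[- 80 -]
Op 14: note_on(89): voice 0 is free -> assigned | voices=[89 80 -]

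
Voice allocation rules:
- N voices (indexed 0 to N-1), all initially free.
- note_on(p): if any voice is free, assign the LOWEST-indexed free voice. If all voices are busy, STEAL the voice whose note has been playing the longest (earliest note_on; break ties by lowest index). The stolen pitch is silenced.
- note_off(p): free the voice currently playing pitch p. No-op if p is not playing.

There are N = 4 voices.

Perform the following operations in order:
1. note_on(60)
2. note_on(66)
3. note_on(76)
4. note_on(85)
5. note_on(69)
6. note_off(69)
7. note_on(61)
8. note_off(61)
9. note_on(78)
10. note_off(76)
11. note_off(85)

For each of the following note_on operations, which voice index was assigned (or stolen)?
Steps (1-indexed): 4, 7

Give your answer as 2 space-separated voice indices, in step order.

Answer: 3 0

Derivation:
Op 1: note_on(60): voice 0 is free -> assigned | voices=[60 - - -]
Op 2: note_on(66): voice 1 is free -> assigned | voices=[60 66 - -]
Op 3: note_on(76): voice 2 is free -> assigned | voices=[60 66 76 -]
Op 4: note_on(85): voice 3 is free -> assigned | voices=[60 66 76 85]
Op 5: note_on(69): all voices busy, STEAL voice 0 (pitch 60, oldest) -> assign | voices=[69 66 76 85]
Op 6: note_off(69): free voice 0 | voices=[- 66 76 85]
Op 7: note_on(61): voice 0 is free -> assigned | voices=[61 66 76 85]
Op 8: note_off(61): free voice 0 | voices=[- 66 76 85]
Op 9: note_on(78): voice 0 is free -> assigned | voices=[78 66 76 85]
Op 10: note_off(76): free voice 2 | voices=[78 66 - 85]
Op 11: note_off(85): free voice 3 | voices=[78 66 - -]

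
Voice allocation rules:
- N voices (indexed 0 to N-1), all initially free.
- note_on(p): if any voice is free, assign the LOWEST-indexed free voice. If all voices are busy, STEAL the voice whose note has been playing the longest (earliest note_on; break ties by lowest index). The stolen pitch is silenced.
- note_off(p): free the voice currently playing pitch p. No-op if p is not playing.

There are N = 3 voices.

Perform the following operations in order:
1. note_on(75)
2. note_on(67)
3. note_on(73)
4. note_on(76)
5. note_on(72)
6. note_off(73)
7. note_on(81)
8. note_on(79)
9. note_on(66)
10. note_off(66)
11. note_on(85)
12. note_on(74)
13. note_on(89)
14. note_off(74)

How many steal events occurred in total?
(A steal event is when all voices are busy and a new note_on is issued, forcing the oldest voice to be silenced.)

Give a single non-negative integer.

Op 1: note_on(75): voice 0 is free -> assigned | voices=[75 - -]
Op 2: note_on(67): voice 1 is free -> assigned | voices=[75 67 -]
Op 3: note_on(73): voice 2 is free -> assigned | voices=[75 67 73]
Op 4: note_on(76): all voices busy, STEAL voice 0 (pitch 75, oldest) -> assign | voices=[76 67 73]
Op 5: note_on(72): all voices busy, STEAL voice 1 (pitch 67, oldest) -> assign | voices=[76 72 73]
Op 6: note_off(73): free voice 2 | voices=[76 72 -]
Op 7: note_on(81): voice 2 is free -> assigned | voices=[76 72 81]
Op 8: note_on(79): all voices busy, STEAL voice 0 (pitch 76, oldest) -> assign | voices=[79 72 81]
Op 9: note_on(66): all voices busy, STEAL voice 1 (pitch 72, oldest) -> assign | voices=[79 66 81]
Op 10: note_off(66): free voice 1 | voices=[79 - 81]
Op 11: note_on(85): voice 1 is free -> assigned | voices=[79 85 81]
Op 12: note_on(74): all voices busy, STEAL voice 2 (pitch 81, oldest) -> assign | voices=[79 85 74]
Op 13: note_on(89): all voices busy, STEAL voice 0 (pitch 79, oldest) -> assign | voices=[89 85 74]
Op 14: note_off(74): free voice 2 | voices=[89 85 -]

Answer: 6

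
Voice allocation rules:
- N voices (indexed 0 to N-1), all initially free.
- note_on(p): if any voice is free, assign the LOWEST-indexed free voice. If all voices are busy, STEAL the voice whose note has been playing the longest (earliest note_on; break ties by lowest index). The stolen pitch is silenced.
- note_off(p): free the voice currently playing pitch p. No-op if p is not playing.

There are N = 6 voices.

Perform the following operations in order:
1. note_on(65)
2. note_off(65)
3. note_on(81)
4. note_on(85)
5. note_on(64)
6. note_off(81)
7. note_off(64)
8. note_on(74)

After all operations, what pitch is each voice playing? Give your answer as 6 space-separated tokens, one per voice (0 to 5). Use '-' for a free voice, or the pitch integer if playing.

Answer: 74 85 - - - -

Derivation:
Op 1: note_on(65): voice 0 is free -> assigned | voices=[65 - - - - -]
Op 2: note_off(65): free voice 0 | voices=[- - - - - -]
Op 3: note_on(81): voice 0 is free -> assigned | voices=[81 - - - - -]
Op 4: note_on(85): voice 1 is free -> assigned | voices=[81 85 - - - -]
Op 5: note_on(64): voice 2 is free -> assigned | voices=[81 85 64 - - -]
Op 6: note_off(81): free voice 0 | voices=[- 85 64 - - -]
Op 7: note_off(64): free voice 2 | voices=[- 85 - - - -]
Op 8: note_on(74): voice 0 is free -> assigned | voices=[74 85 - - - -]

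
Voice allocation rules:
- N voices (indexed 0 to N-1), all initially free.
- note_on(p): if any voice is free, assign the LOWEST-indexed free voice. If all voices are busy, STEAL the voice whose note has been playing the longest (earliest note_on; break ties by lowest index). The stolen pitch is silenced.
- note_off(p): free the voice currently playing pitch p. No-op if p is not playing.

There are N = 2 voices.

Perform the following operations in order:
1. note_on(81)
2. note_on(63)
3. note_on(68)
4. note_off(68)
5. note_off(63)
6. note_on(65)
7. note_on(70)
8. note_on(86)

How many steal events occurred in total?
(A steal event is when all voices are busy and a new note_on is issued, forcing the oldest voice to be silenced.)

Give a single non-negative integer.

Answer: 2

Derivation:
Op 1: note_on(81): voice 0 is free -> assigned | voices=[81 -]
Op 2: note_on(63): voice 1 is free -> assigned | voices=[81 63]
Op 3: note_on(68): all voices busy, STEAL voice 0 (pitch 81, oldest) -> assign | voices=[68 63]
Op 4: note_off(68): free voice 0 | voices=[- 63]
Op 5: note_off(63): free voice 1 | voices=[- -]
Op 6: note_on(65): voice 0 is free -> assigned | voices=[65 -]
Op 7: note_on(70): voice 1 is free -> assigned | voices=[65 70]
Op 8: note_on(86): all voices busy, STEAL voice 0 (pitch 65, oldest) -> assign | voices=[86 70]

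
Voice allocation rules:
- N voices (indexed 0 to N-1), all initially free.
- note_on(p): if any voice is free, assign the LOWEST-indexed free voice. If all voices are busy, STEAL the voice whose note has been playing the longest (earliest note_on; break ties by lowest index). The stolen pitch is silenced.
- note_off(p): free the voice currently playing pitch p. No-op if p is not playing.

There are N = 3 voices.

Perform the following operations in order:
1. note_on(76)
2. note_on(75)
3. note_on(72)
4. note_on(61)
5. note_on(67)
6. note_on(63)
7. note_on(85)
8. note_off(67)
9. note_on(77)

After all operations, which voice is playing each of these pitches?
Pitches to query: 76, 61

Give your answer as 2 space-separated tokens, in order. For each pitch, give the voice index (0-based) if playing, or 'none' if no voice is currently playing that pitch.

Answer: none none

Derivation:
Op 1: note_on(76): voice 0 is free -> assigned | voices=[76 - -]
Op 2: note_on(75): voice 1 is free -> assigned | voices=[76 75 -]
Op 3: note_on(72): voice 2 is free -> assigned | voices=[76 75 72]
Op 4: note_on(61): all voices busy, STEAL voice 0 (pitch 76, oldest) -> assign | voices=[61 75 72]
Op 5: note_on(67): all voices busy, STEAL voice 1 (pitch 75, oldest) -> assign | voices=[61 67 72]
Op 6: note_on(63): all voices busy, STEAL voice 2 (pitch 72, oldest) -> assign | voices=[61 67 63]
Op 7: note_on(85): all voices busy, STEAL voice 0 (pitch 61, oldest) -> assign | voices=[85 67 63]
Op 8: note_off(67): free voice 1 | voices=[85 - 63]
Op 9: note_on(77): voice 1 is free -> assigned | voices=[85 77 63]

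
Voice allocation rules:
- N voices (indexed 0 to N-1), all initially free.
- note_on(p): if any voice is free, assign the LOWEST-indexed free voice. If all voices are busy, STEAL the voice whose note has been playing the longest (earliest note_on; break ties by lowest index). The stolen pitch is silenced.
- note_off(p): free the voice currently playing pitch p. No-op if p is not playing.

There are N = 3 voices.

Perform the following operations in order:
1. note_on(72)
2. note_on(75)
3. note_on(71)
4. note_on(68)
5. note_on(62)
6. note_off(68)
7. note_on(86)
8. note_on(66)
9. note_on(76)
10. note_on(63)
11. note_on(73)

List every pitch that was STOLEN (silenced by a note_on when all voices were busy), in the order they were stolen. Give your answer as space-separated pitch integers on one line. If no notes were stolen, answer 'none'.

Op 1: note_on(72): voice 0 is free -> assigned | voices=[72 - -]
Op 2: note_on(75): voice 1 is free -> assigned | voices=[72 75 -]
Op 3: note_on(71): voice 2 is free -> assigned | voices=[72 75 71]
Op 4: note_on(68): all voices busy, STEAL voice 0 (pitch 72, oldest) -> assign | voices=[68 75 71]
Op 5: note_on(62): all voices busy, STEAL voice 1 (pitch 75, oldest) -> assign | voices=[68 62 71]
Op 6: note_off(68): free voice 0 | voices=[- 62 71]
Op 7: note_on(86): voice 0 is free -> assigned | voices=[86 62 71]
Op 8: note_on(66): all voices busy, STEAL voice 2 (pitch 71, oldest) -> assign | voices=[86 62 66]
Op 9: note_on(76): all voices busy, STEAL voice 1 (pitch 62, oldest) -> assign | voices=[86 76 66]
Op 10: note_on(63): all voices busy, STEAL voice 0 (pitch 86, oldest) -> assign | voices=[63 76 66]
Op 11: note_on(73): all voices busy, STEAL voice 2 (pitch 66, oldest) -> assign | voices=[63 76 73]

Answer: 72 75 71 62 86 66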